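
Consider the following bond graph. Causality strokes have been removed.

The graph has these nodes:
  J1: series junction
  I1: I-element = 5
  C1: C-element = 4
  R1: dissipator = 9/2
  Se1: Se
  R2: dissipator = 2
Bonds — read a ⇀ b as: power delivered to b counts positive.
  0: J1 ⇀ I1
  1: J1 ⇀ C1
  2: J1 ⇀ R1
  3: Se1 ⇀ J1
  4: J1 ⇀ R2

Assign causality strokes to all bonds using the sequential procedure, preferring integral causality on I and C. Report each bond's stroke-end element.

β0 stroke→I1
β1 stroke→J1
β2 stroke→J1
β3 stroke→J1
β4 stroke→J1

b3 stroke→J1  (source Se1 imposes e)
b0 stroke→I1  (prefer integral on I1)
b1 stroke→J1  (J1 flow already set via bond 0)
b2 stroke→J1  (J1: bond 0 brought flow, rest push out)
b4 stroke→J1  (J1: bond 0 brought flow, rest push out)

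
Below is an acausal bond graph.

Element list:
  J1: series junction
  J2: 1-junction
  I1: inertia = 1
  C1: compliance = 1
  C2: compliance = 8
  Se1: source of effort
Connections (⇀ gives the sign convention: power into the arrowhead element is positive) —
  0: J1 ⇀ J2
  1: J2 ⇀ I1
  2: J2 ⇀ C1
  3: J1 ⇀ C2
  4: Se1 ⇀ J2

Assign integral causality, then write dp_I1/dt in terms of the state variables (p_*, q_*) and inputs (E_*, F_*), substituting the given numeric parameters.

dp_I1/dt = E_Se1 - q_C1 - q_C2/8

b4 |J2  (Se1 (Se) sets effort on bond)
b1 |I1  (I1: I, integral causality)
b0 |J2  (J2 flow already set via bond 1)
b2 |J2  (J2 flow already set via bond 1)
b3 |J1  (common-f at J1 fixed by 0)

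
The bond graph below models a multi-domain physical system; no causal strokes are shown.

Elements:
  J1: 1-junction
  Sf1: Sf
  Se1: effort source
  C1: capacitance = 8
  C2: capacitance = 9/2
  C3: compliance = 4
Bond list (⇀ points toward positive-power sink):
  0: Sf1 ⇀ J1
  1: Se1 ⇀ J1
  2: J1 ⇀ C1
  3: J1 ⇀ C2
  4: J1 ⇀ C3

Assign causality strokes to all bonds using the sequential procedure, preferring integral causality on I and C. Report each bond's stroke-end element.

#0 |Sf1
#1 |J1
#2 |J1
#3 |J1
#4 |J1

#0 |Sf1  (Sf1 (Sf) sets flow on bond)
#1 |J1  (Se1 (Se) sets effort on bond)
#2 |J1  (J1 flow already set via bond 0)
#3 |J1  (1-jn J1 has f-setter on 0)
#4 |J1  (J1: bond 0 brought flow, rest push out)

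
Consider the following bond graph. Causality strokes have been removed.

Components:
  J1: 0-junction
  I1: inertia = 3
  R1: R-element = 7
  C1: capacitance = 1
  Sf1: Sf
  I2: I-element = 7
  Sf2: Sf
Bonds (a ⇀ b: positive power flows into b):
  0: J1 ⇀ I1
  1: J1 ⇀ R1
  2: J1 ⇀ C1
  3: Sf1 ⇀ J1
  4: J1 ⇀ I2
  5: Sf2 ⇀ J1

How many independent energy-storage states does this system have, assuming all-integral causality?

bond 3 →Sf1  (Sf1 (Sf) sets flow on bond)
bond 5 →Sf2  (Sf2: flow source, stroke at near end)
bond 0 →I1  (I1: I, integral causality)
bond 2 →J1  (C1 integral (e out))
bond 1 →R1  (J1 effort already set via bond 2)
bond 4 →I2  (0-jn J1 has e-setter on 2)

3  (C1, I1, I2 all integral)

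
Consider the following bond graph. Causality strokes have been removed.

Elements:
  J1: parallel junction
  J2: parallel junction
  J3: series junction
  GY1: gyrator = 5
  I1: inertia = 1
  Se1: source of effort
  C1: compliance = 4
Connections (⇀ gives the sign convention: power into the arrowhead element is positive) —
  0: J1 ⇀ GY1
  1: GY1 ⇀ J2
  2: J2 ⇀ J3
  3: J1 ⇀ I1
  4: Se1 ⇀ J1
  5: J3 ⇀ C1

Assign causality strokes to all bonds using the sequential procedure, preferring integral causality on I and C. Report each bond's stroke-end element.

#4 |J1  (Se1: effort source, stroke at far end)
#0 |GY1  (0-jn J1 has e-setter on 4)
#3 |I1  (J1: bond 4 brought effort, rest push out)
#1 |GY1  (GY1: gyrator matches bond 0)
#2 |J2  (closing 0-jn rule on J2)
#5 |J3  (J3: bond 2 brought flow, rest push out)

#0 |GY1
#1 |GY1
#2 |J2
#3 |I1
#4 |J1
#5 |J3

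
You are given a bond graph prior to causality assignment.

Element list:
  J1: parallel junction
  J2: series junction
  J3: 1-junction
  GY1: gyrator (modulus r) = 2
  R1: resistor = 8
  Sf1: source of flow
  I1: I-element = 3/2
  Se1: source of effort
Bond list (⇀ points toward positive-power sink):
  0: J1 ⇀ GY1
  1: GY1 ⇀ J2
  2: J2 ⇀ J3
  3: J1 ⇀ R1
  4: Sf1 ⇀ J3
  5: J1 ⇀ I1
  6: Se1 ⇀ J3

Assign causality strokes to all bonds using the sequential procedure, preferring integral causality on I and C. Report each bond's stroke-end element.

b4 stroke→Sf1  (Sf1 fixes flow; stroke at Sf1)
b6 stroke→J3  (Se1 (Se) sets effort on bond)
b2 stroke→J3  (1-jn J3 has f-setter on 4)
b1 stroke→J2  (1-jn J2 has f-setter on 2)
b0 stroke→J1  (GY GY1: same side as bond 1)
b3 stroke→R1  (common-e at J1 fixed by 0)
b5 stroke→I1  (J1 effort already set via bond 0)

bond 0 |J1
bond 1 |J2
bond 2 |J3
bond 3 |R1
bond 4 |Sf1
bond 5 |I1
bond 6 |J3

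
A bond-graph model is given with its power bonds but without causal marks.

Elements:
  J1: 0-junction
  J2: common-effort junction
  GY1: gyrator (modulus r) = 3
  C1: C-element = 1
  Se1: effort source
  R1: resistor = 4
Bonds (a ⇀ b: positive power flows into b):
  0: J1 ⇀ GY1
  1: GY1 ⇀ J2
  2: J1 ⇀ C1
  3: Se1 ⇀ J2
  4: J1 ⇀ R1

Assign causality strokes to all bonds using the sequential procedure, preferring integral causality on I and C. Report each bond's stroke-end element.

#0 stroke at GY1
#1 stroke at GY1
#2 stroke at J1
#3 stroke at J2
#4 stroke at R1

bond 3 →J2  (Se1 (Se) sets effort on bond)
bond 1 →GY1  (J2 effort already set via bond 3)
bond 0 →GY1  (GY1 both-in/both-out from 1)
bond 2 →J1  (prefer integral on C1)
bond 4 →R1  (0-jn J1 has e-setter on 2)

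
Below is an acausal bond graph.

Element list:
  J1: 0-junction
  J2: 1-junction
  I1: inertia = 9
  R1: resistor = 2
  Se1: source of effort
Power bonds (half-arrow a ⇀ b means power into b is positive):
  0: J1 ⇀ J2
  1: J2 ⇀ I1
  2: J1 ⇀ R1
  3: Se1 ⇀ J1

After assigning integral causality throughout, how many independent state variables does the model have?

1  (I1 all integral)

bond 3 |J1  (source Se1 imposes e)
bond 0 |J2  (common-e at J1 fixed by 3)
bond 2 |R1  (J1: bond 3 brought effort, rest push out)
bond 1 |I1  (J2 needs exactly one f-in)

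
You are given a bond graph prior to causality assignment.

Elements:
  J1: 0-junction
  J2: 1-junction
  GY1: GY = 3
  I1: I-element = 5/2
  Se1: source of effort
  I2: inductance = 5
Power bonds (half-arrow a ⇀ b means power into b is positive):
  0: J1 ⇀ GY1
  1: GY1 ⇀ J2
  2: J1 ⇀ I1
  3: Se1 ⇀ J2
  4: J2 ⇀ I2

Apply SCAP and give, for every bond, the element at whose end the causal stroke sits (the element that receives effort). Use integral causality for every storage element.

β3 →J2  (source Se1 imposes e)
β2 →I1  (I1: I, integral causality)
β0 →J1  (J1 needs exactly one e-in)
β1 →J2  (GY GY1: same side as bond 0)
β4 →I2  (J2 needs exactly one f-in)

β0 |J1
β1 |J2
β2 |I1
β3 |J2
β4 |I2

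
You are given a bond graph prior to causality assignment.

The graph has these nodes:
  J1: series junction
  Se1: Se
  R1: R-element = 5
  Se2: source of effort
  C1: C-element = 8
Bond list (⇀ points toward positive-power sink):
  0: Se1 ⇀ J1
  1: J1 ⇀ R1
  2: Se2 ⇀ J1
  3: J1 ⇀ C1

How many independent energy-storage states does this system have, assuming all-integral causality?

b0 stroke→J1  (Se1 fixes effort; stroke away)
b2 stroke→J1  (Se2: effort source, stroke at far end)
b3 stroke→J1  (C1 outputs effort q/C1)
b1 stroke→R1  (J1 needs exactly one f-in)

1  (C1 all integral)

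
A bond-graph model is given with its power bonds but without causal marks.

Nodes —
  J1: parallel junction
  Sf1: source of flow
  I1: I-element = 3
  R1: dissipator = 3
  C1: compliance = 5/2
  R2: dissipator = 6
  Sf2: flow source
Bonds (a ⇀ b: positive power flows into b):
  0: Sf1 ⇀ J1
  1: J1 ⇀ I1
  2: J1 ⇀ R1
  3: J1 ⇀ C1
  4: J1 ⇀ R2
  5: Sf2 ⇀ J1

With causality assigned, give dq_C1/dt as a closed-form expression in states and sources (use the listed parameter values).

dq_C1/dt = F_Sf1 + F_Sf2 - p_I1/3 - q_C1/5

β0 stroke at Sf1  (Sf1 (Sf) sets flow on bond)
β5 stroke at Sf2  (source Sf2 imposes f)
β1 stroke at I1  (prefer integral on I1)
β3 stroke at J1  (C1: C, integral causality)
β2 stroke at R1  (J1 effort already set via bond 3)
β4 stroke at R2  (common-e at J1 fixed by 3)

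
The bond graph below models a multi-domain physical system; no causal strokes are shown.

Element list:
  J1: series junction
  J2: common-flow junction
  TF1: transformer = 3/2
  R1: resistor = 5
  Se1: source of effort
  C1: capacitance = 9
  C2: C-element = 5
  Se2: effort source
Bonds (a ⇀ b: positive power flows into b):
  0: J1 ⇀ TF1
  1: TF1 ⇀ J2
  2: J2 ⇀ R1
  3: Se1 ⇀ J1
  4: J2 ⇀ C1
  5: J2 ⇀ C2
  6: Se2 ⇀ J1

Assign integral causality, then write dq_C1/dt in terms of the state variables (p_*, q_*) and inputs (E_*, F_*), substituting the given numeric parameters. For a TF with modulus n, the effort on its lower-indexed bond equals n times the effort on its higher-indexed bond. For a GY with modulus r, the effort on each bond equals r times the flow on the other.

bond 3 |J1  (source Se1 imposes e)
bond 6 |J1  (source Se2 imposes e)
bond 0 |TF1  (J1 needs exactly one f-in)
bond 1 |J2  (TF1: transformer flips bond 0)
bond 4 |J2  (C1: C, integral causality)
bond 5 |J2  (prefer integral on C2)
bond 2 |R1  (only one flow-in slot at J2)

dq_C1/dt = 2*E_Se1/15 + 2*E_Se2/15 - q_C1/45 - q_C2/25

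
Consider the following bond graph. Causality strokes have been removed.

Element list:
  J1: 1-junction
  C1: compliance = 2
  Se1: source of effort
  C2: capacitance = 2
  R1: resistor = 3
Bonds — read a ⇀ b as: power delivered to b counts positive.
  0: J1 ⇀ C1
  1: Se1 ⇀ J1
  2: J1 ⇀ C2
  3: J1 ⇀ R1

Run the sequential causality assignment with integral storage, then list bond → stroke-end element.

β0 |J1
β1 |J1
β2 |J1
β3 |R1

b1 stroke→J1  (Se1: effort source, stroke at far end)
b0 stroke→J1  (C1: C, integral causality)
b2 stroke→J1  (C2 integral (e out))
b3 stroke→R1  (closing 1-jn rule on J1)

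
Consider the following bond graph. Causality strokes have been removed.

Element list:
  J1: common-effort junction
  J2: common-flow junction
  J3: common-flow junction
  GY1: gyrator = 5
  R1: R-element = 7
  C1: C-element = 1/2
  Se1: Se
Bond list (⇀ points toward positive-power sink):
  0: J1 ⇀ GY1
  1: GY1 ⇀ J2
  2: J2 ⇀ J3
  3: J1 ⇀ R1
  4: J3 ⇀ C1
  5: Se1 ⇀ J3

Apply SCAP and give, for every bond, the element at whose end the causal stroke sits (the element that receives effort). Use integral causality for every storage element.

bond 5 →J3  (source Se1 imposes e)
bond 4 →J3  (C1: C, integral causality)
bond 2 →J2  (only one flow-in slot at J3)
bond 1 →GY1  (J2: last free bond brings flow in)
bond 0 →GY1  (through GY1, causality inverts; strokes same side of GY1)
bond 3 →J1  (closing 0-jn rule on J1)

β0 stroke at GY1
β1 stroke at GY1
β2 stroke at J2
β3 stroke at J1
β4 stroke at J3
β5 stroke at J3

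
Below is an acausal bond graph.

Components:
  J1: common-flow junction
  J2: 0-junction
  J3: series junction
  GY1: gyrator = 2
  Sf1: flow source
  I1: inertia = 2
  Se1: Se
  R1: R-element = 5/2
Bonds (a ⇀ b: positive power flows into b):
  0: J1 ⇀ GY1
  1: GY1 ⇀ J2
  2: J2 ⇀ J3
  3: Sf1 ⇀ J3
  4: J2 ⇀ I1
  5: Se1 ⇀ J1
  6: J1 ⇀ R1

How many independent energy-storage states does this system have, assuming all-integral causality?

1  (I1 all integral)

β3 stroke→Sf1  (Sf1 (Sf) sets flow on bond)
β5 stroke→J1  (Se1 fixes effort; stroke away)
β2 stroke→J3  (common-f at J3 fixed by 3)
β4 stroke→I1  (I1: I, integral causality)
β1 stroke→J2  (closing 0-jn rule on J2)
β0 stroke→J1  (through GY1, causality inverts; strokes same side of GY1)
β6 stroke→R1  (closing 1-jn rule on J1)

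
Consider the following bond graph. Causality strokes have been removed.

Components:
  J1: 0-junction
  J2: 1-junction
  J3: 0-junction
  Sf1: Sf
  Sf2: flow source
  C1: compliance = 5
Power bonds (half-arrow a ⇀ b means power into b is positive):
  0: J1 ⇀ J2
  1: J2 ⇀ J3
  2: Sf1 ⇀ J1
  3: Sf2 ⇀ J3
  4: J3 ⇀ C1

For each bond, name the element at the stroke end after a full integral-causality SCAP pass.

β2 →Sf1  (Sf1 (Sf) sets flow on bond)
β3 →Sf2  (source Sf2 imposes f)
β0 →J1  (J1: last free bond brings effort in)
β1 →J2  (common-f at J2 fixed by 0)
β4 →J3  (only one effort-in slot at J3)

bond 0 →J1
bond 1 →J2
bond 2 →Sf1
bond 3 →Sf2
bond 4 →J3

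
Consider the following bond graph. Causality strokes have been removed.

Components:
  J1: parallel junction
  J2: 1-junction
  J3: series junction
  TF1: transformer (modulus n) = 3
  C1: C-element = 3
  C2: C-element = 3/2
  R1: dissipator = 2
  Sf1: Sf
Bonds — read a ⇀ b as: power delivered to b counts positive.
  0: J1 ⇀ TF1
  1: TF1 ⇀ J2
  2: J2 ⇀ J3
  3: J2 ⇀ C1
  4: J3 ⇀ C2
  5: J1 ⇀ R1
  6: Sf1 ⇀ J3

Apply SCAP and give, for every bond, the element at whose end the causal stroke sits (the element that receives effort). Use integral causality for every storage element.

#6 stroke at Sf1  (Sf1: flow source, stroke at near end)
#2 stroke at J3  (J3: bond 6 brought flow, rest push out)
#4 stroke at J3  (J3 flow already set via bond 6)
#1 stroke at J2  (J2: bond 2 brought flow, rest push out)
#3 stroke at J2  (1-jn J2 has f-setter on 2)
#0 stroke at TF1  (TF1: transformer flips bond 1)
#5 stroke at J1  (J1: last free bond brings effort in)

β0 |TF1
β1 |J2
β2 |J3
β3 |J2
β4 |J3
β5 |J1
β6 |Sf1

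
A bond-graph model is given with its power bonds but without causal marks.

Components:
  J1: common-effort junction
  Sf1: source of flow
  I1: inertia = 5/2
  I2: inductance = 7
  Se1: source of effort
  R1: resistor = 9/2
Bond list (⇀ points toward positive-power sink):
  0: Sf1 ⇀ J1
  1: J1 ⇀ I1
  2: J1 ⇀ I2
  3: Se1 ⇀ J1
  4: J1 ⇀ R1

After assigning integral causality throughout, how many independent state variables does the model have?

2  (I1, I2 all integral)

bond 0 stroke at Sf1  (Sf1 (Sf) sets flow on bond)
bond 3 stroke at J1  (Se1 (Se) sets effort on bond)
bond 1 stroke at I1  (common-e at J1 fixed by 3)
bond 2 stroke at I2  (0-jn J1 has e-setter on 3)
bond 4 stroke at R1  (common-e at J1 fixed by 3)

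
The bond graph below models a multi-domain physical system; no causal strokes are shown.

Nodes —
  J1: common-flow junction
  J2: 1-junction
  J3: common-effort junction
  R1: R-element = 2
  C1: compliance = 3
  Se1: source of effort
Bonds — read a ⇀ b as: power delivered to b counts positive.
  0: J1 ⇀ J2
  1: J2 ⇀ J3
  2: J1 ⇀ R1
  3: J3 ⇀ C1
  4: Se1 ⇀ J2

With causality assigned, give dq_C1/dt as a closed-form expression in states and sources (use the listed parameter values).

dq_C1/dt = E_Se1/2 - q_C1/6

bond 4 →J2  (Se1 fixes effort; stroke away)
bond 3 →J3  (prefer integral on C1)
bond 1 →J2  (J3 effort already set via bond 3)
bond 0 →J1  (closing 1-jn rule on J2)
bond 2 →R1  (J1 needs exactly one f-in)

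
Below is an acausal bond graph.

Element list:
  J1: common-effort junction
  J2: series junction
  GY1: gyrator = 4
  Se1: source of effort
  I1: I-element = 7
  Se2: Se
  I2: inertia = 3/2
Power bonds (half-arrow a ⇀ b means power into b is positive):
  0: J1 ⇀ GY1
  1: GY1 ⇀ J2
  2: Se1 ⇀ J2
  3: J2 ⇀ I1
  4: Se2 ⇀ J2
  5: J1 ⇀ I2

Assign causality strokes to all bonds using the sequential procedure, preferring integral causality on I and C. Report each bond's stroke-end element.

b0 stroke at J1
b1 stroke at J2
b2 stroke at J2
b3 stroke at I1
b4 stroke at J2
b5 stroke at I2

b2 stroke→J2  (Se1 fixes effort; stroke away)
b4 stroke→J2  (Se2 fixes effort; stroke away)
b3 stroke→I1  (prefer integral on I1)
b1 stroke→J2  (1-jn J2 has f-setter on 3)
b0 stroke→J1  (GY1 both-in/both-out from 1)
b5 stroke→I2  (J1 effort already set via bond 0)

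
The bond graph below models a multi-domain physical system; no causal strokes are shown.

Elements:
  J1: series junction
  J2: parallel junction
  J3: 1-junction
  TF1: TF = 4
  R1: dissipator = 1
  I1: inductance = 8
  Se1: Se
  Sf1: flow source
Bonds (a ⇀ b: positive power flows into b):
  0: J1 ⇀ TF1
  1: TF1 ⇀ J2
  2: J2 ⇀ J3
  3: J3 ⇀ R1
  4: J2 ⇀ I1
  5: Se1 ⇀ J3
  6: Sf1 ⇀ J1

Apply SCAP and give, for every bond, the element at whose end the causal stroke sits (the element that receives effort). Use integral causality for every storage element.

b5 stroke→J3  (Se1 fixes effort; stroke away)
b6 stroke→Sf1  (Sf1 fixes flow; stroke at Sf1)
b0 stroke→J1  (J1 flow already set via bond 6)
b1 stroke→TF1  (TF1: transformer flips bond 0)
b4 stroke→I1  (I1 integral (f out))
b2 stroke→J2  (J2: last free bond brings effort in)
b3 stroke→J3  (J3 flow already set via bond 2)

β0 stroke→J1
β1 stroke→TF1
β2 stroke→J2
β3 stroke→J3
β4 stroke→I1
β5 stroke→J3
β6 stroke→Sf1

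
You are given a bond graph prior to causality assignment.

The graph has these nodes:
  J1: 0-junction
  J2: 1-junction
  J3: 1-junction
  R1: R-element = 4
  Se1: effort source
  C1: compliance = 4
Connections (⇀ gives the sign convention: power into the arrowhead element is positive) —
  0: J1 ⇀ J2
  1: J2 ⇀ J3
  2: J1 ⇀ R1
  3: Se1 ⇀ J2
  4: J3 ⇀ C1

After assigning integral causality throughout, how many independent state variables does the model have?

1  (C1 all integral)

b3 |J2  (source Se1 imposes e)
b4 |J3  (C1 integral (e out))
b1 |J2  (only one flow-in slot at J3)
b0 |J1  (closing 1-jn rule on J2)
b2 |R1  (common-e at J1 fixed by 0)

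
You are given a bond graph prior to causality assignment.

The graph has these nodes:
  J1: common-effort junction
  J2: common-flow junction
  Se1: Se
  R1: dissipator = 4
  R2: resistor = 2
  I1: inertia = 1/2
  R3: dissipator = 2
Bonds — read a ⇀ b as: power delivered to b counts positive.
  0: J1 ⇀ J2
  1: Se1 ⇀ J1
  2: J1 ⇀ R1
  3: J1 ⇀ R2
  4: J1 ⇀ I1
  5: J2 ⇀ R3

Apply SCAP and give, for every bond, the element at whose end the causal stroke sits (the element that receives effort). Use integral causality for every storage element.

β0 stroke→J2
β1 stroke→J1
β2 stroke→R1
β3 stroke→R2
β4 stroke→I1
β5 stroke→R3

#1 |J1  (Se1 fixes effort; stroke away)
#0 |J2  (common-e at J1 fixed by 1)
#2 |R1  (J1: bond 1 brought effort, rest push out)
#3 |R2  (0-jn J1 has e-setter on 1)
#4 |I1  (J1: bond 1 brought effort, rest push out)
#5 |R3  (only one flow-in slot at J2)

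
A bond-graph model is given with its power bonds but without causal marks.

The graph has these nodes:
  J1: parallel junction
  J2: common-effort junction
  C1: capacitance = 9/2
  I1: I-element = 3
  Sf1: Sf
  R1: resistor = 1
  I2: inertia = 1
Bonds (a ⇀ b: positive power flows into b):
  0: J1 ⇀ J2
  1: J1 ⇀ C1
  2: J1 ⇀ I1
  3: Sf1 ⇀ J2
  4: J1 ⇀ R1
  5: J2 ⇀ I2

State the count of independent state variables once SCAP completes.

3  (C1, I1, I2 all integral)

#3 stroke→Sf1  (Sf1: flow source, stroke at near end)
#1 stroke→J1  (prefer integral on C1)
#0 stroke→J2  (common-e at J1 fixed by 1)
#2 stroke→I1  (0-jn J1 has e-setter on 1)
#4 stroke→R1  (J1: bond 1 brought effort, rest push out)
#5 stroke→I2  (0-jn J2 has e-setter on 0)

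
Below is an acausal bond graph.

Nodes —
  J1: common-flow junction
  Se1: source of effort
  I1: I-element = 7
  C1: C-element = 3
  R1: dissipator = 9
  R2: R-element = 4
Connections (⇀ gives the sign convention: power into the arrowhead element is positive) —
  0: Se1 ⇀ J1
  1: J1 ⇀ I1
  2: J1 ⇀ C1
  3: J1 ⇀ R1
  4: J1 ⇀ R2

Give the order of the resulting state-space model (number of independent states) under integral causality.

b0 |J1  (Se1 fixes effort; stroke away)
b1 |I1  (I1 integral (f out))
b2 |J1  (1-jn J1 has f-setter on 1)
b3 |J1  (J1: bond 1 brought flow, rest push out)
b4 |J1  (J1: bond 1 brought flow, rest push out)

2  (C1, I1 all integral)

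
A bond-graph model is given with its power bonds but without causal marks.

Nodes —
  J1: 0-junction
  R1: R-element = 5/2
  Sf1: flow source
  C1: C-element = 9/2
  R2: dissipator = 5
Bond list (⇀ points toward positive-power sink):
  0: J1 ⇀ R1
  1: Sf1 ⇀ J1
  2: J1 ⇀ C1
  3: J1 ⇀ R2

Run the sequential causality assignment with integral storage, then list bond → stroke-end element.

bond 0 |R1
bond 1 |Sf1
bond 2 |J1
bond 3 |R2

β1 stroke→Sf1  (Sf1 (Sf) sets flow on bond)
β2 stroke→J1  (prefer integral on C1)
β0 stroke→R1  (0-jn J1 has e-setter on 2)
β3 stroke→R2  (0-jn J1 has e-setter on 2)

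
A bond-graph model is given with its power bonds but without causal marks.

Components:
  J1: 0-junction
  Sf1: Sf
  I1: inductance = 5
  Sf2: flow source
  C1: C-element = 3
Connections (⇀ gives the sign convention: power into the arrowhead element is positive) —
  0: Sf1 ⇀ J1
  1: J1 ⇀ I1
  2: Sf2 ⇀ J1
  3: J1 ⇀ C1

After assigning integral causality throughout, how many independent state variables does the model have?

β0 stroke→Sf1  (source Sf1 imposes f)
β2 stroke→Sf2  (Sf2 fixes flow; stroke at Sf2)
β1 stroke→I1  (prefer integral on I1)
β3 stroke→J1  (J1 needs exactly one e-in)

2  (C1, I1 all integral)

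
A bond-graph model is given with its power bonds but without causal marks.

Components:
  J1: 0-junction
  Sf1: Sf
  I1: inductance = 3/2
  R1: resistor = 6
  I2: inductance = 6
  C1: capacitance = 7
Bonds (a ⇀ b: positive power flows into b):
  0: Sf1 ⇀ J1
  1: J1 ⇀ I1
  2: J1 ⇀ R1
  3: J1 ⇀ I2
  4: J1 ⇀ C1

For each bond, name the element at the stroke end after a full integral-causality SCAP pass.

β0 →Sf1
β1 →I1
β2 →R1
β3 →I2
β4 →J1

bond 0 |Sf1  (Sf1 fixes flow; stroke at Sf1)
bond 1 |I1  (I1 outputs flow p/I1)
bond 3 |I2  (I2 integral (f out))
bond 4 |J1  (C1: C, integral causality)
bond 2 |R1  (J1 effort already set via bond 4)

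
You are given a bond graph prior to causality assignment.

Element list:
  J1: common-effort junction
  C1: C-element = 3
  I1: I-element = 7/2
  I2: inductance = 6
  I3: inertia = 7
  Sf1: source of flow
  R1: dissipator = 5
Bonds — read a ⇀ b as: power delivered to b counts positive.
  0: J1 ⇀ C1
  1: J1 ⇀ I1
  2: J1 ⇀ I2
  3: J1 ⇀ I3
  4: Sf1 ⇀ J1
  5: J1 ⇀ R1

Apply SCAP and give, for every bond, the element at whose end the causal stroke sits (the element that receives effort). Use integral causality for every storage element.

b4 →Sf1  (Sf1 (Sf) sets flow on bond)
b0 →J1  (prefer integral on C1)
b1 →I1  (common-e at J1 fixed by 0)
b2 →I2  (common-e at J1 fixed by 0)
b3 →I3  (0-jn J1 has e-setter on 0)
b5 →R1  (common-e at J1 fixed by 0)

bond 0 |J1
bond 1 |I1
bond 2 |I2
bond 3 |I3
bond 4 |Sf1
bond 5 |R1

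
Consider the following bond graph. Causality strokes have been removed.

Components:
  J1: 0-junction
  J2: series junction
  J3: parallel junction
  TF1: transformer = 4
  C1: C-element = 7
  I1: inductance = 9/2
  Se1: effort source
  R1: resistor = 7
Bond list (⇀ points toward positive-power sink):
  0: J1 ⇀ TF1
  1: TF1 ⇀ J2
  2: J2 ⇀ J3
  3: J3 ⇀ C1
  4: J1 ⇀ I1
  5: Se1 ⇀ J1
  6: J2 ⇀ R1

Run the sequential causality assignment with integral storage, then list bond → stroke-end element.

#5 →J1  (Se1 fixes effort; stroke away)
#0 →TF1  (J1 effort already set via bond 5)
#4 →I1  (J1 effort already set via bond 5)
#1 →J2  (TF1: transformer flips bond 0)
#3 →J3  (C1 outputs effort q/C1)
#2 →J2  (0-jn J3 has e-setter on 3)
#6 →R1  (J2 needs exactly one f-in)

#0 stroke at TF1
#1 stroke at J2
#2 stroke at J2
#3 stroke at J3
#4 stroke at I1
#5 stroke at J1
#6 stroke at R1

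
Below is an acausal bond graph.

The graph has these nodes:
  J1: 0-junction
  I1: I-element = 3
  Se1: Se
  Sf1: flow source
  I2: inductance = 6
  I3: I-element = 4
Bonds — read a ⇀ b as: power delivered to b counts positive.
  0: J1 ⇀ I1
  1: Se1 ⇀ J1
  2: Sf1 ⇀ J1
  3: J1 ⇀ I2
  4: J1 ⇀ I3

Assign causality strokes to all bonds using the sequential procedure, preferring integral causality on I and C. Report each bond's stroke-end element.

bond 0 stroke at I1
bond 1 stroke at J1
bond 2 stroke at Sf1
bond 3 stroke at I2
bond 4 stroke at I3

bond 1 stroke→J1  (Se1 (Se) sets effort on bond)
bond 2 stroke→Sf1  (Sf1 fixes flow; stroke at Sf1)
bond 0 stroke→I1  (common-e at J1 fixed by 1)
bond 3 stroke→I2  (0-jn J1 has e-setter on 1)
bond 4 stroke→I3  (0-jn J1 has e-setter on 1)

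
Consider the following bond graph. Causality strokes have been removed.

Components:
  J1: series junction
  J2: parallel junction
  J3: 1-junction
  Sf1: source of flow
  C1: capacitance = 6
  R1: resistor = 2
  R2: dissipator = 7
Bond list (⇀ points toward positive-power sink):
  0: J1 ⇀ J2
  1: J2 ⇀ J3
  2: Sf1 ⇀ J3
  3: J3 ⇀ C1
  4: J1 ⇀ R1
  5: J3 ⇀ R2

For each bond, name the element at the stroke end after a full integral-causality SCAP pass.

b0 stroke at J2
b1 stroke at J3
b2 stroke at Sf1
b3 stroke at J3
b4 stroke at J1
b5 stroke at J3

bond 2 stroke at Sf1  (Sf1: flow source, stroke at near end)
bond 1 stroke at J3  (J3 flow already set via bond 2)
bond 3 stroke at J3  (J3 flow already set via bond 2)
bond 5 stroke at J3  (1-jn J3 has f-setter on 2)
bond 0 stroke at J2  (closing 0-jn rule on J2)
bond 4 stroke at J1  (J1 flow already set via bond 0)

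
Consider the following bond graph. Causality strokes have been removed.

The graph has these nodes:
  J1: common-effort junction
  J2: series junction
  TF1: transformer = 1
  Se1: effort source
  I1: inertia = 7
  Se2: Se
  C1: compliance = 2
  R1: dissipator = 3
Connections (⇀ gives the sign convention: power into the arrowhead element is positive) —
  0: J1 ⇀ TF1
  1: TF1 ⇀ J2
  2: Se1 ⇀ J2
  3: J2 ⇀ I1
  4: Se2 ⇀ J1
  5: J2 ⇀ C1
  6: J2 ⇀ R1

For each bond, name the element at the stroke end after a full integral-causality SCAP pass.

β0 →TF1
β1 →J2
β2 →J2
β3 →I1
β4 →J1
β5 →J2
β6 →J2

bond 2 stroke at J2  (Se1 (Se) sets effort on bond)
bond 4 stroke at J1  (Se2 fixes effort; stroke away)
bond 0 stroke at TF1  (common-e at J1 fixed by 4)
bond 1 stroke at J2  (TF1: transformer flips bond 0)
bond 3 stroke at I1  (prefer integral on I1)
bond 5 stroke at J2  (common-f at J2 fixed by 3)
bond 6 stroke at J2  (J2 flow already set via bond 3)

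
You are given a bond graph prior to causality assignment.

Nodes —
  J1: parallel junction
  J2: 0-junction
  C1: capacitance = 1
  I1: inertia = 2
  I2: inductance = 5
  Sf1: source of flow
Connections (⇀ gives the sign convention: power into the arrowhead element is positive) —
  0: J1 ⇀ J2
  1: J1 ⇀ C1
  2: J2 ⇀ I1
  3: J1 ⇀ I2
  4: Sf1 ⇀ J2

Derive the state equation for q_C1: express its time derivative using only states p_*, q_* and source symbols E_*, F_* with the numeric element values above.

dq_C1/dt = F_Sf1 - p_I1/2 - p_I2/5

#4 stroke at Sf1  (Sf1 fixes flow; stroke at Sf1)
#1 stroke at J1  (C1 outputs effort q/C1)
#0 stroke at J2  (J1: bond 1 brought effort, rest push out)
#3 stroke at I2  (J1 effort already set via bond 1)
#2 stroke at I1  (common-e at J2 fixed by 0)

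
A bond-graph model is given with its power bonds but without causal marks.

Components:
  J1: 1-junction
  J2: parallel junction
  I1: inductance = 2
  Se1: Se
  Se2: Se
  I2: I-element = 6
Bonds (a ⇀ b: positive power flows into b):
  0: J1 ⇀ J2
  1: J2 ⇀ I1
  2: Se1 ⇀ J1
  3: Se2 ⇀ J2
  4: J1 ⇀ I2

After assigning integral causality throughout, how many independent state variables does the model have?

#2 →J1  (source Se1 imposes e)
#3 →J2  (Se2 (Se) sets effort on bond)
#0 →J1  (common-e at J2 fixed by 3)
#1 →I1  (J2: bond 3 brought effort, rest push out)
#4 →I2  (J1 needs exactly one f-in)

2  (I1, I2 all integral)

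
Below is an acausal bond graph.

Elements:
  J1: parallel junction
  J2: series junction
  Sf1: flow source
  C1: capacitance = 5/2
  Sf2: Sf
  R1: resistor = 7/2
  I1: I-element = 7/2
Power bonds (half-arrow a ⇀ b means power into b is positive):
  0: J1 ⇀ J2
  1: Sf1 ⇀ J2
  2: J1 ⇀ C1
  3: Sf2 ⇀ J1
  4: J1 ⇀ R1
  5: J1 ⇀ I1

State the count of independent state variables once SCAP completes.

2  (C1, I1 all integral)

bond 1 stroke at Sf1  (Sf1: flow source, stroke at near end)
bond 3 stroke at Sf2  (Sf2 (Sf) sets flow on bond)
bond 0 stroke at J2  (J2 flow already set via bond 1)
bond 2 stroke at J1  (C1 integral (e out))
bond 4 stroke at R1  (J1 effort already set via bond 2)
bond 5 stroke at I1  (common-e at J1 fixed by 2)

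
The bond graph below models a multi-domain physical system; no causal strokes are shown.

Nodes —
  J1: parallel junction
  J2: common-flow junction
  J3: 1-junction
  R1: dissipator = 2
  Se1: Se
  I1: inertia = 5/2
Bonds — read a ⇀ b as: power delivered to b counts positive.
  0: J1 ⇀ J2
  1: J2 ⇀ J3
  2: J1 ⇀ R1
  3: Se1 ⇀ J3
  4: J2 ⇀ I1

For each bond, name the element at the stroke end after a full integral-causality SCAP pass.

#3 stroke at J3  (Se1 fixes effort; stroke away)
#1 stroke at J2  (only one flow-in slot at J3)
#4 stroke at I1  (I1 integral (f out))
#0 stroke at J2  (J2 flow already set via bond 4)
#2 stroke at J1  (only one effort-in slot at J1)

#0 →J2
#1 →J2
#2 →J1
#3 →J3
#4 →I1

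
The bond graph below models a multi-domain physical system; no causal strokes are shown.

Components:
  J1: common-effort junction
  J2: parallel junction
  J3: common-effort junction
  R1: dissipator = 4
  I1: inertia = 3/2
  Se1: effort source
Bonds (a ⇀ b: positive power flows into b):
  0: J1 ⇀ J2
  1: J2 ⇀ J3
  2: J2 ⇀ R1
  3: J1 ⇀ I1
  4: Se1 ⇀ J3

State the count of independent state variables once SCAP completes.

1  (I1 all integral)

#4 |J3  (source Se1 imposes e)
#1 |J2  (0-jn J3 has e-setter on 4)
#0 |J1  (0-jn J2 has e-setter on 1)
#2 |R1  (J2 effort already set via bond 1)
#3 |I1  (J1: bond 0 brought effort, rest push out)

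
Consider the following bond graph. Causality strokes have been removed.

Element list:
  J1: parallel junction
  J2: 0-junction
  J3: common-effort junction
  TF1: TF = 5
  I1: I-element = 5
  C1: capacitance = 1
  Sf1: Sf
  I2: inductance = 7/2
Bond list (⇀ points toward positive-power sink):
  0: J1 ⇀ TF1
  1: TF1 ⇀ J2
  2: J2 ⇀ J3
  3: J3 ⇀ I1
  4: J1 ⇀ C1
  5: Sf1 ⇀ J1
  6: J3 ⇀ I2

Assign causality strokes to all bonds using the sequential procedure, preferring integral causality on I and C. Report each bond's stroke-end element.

bond 0 |TF1
bond 1 |J2
bond 2 |J3
bond 3 |I1
bond 4 |J1
bond 5 |Sf1
bond 6 |I2

#5 stroke→Sf1  (source Sf1 imposes f)
#3 stroke→I1  (I1: I, integral causality)
#4 stroke→J1  (prefer integral on C1)
#0 stroke→TF1  (J1: bond 4 brought effort, rest push out)
#1 stroke→J2  (TF TF1: opposite of bond 0)
#2 stroke→J3  (common-e at J2 fixed by 1)
#6 stroke→I2  (common-e at J3 fixed by 2)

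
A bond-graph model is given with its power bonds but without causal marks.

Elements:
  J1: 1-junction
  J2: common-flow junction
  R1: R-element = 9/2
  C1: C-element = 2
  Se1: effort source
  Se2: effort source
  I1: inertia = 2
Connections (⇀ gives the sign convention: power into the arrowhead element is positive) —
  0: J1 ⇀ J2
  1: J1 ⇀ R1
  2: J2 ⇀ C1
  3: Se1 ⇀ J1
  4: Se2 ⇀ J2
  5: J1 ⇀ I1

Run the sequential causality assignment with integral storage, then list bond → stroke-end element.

β3 →J1  (Se1 fixes effort; stroke away)
β4 →J2  (source Se2 imposes e)
β2 →J2  (C1 outputs effort q/C1)
β0 →J1  (closing 1-jn rule on J2)
β5 →I1  (I1 integral (f out))
β1 →J1  (J1: bond 5 brought flow, rest push out)

b0 stroke→J1
b1 stroke→J1
b2 stroke→J2
b3 stroke→J1
b4 stroke→J2
b5 stroke→I1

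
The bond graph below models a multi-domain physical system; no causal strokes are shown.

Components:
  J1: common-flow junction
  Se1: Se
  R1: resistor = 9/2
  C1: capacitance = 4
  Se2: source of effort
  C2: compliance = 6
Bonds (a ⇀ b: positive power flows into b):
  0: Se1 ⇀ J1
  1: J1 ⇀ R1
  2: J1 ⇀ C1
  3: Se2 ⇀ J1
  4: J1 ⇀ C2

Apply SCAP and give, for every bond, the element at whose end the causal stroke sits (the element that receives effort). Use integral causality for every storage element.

bond 0 |J1  (Se1 fixes effort; stroke away)
bond 3 |J1  (Se2: effort source, stroke at far end)
bond 2 |J1  (prefer integral on C1)
bond 4 |J1  (C2: C, integral causality)
bond 1 |R1  (J1: last free bond brings flow in)

β0 stroke at J1
β1 stroke at R1
β2 stroke at J1
β3 stroke at J1
β4 stroke at J1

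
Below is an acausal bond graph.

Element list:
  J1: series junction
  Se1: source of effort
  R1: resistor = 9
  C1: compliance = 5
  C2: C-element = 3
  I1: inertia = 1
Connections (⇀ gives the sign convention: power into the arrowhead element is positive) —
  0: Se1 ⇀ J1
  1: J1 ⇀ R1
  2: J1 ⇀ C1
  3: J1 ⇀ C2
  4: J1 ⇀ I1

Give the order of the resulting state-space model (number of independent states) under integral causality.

bond 0 |J1  (source Se1 imposes e)
bond 2 |J1  (prefer integral on C1)
bond 3 |J1  (C2: C, integral causality)
bond 4 |I1  (I1 integral (f out))
bond 1 |J1  (J1: bond 4 brought flow, rest push out)

3  (C1, C2, I1 all integral)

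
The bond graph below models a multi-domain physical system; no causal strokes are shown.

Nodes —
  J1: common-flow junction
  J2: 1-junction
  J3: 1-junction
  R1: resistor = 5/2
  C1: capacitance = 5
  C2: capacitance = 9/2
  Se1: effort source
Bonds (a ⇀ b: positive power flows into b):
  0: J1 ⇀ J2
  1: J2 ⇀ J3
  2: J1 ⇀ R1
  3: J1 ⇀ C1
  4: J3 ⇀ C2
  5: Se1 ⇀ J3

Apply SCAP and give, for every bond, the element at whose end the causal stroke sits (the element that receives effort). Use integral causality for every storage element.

#5 →J3  (Se1: effort source, stroke at far end)
#3 →J1  (C1 outputs effort q/C1)
#4 →J3  (C2 outputs effort q/C2)
#1 →J2  (closing 1-jn rule on J3)
#0 →J1  (only one flow-in slot at J2)
#2 →R1  (J1: last free bond brings flow in)

#0 →J1
#1 →J2
#2 →R1
#3 →J1
#4 →J3
#5 →J3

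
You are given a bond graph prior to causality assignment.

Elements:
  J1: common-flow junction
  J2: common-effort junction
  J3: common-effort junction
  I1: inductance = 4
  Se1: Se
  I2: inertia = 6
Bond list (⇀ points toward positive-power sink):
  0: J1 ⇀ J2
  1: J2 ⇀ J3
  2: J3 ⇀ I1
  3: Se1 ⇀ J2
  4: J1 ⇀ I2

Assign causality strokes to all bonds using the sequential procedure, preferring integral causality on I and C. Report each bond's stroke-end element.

#3 stroke at J2  (source Se1 imposes e)
#0 stroke at J1  (0-jn J2 has e-setter on 3)
#1 stroke at J3  (J2 effort already set via bond 3)
#2 stroke at I1  (J3: bond 1 brought effort, rest push out)
#4 stroke at I2  (J1 needs exactly one f-in)

b0 →J1
b1 →J3
b2 →I1
b3 →J2
b4 →I2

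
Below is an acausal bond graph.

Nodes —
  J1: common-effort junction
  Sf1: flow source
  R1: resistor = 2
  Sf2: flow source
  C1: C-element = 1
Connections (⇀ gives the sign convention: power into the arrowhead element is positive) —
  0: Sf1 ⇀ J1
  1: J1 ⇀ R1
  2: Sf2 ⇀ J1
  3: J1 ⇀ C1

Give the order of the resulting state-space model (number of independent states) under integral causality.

b0 |Sf1  (Sf1: flow source, stroke at near end)
b2 |Sf2  (Sf2 fixes flow; stroke at Sf2)
b3 |J1  (C1 outputs effort q/C1)
b1 |R1  (common-e at J1 fixed by 3)

1  (C1 all integral)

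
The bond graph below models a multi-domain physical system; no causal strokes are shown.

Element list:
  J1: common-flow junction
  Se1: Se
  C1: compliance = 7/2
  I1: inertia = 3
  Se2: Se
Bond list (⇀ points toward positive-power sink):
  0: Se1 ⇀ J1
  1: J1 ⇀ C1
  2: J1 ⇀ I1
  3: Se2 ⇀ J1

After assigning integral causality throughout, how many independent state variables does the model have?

β0 |J1  (Se1 fixes effort; stroke away)
β3 |J1  (Se2: effort source, stroke at far end)
β1 |J1  (C1: C, integral causality)
β2 |I1  (only one flow-in slot at J1)

2  (C1, I1 all integral)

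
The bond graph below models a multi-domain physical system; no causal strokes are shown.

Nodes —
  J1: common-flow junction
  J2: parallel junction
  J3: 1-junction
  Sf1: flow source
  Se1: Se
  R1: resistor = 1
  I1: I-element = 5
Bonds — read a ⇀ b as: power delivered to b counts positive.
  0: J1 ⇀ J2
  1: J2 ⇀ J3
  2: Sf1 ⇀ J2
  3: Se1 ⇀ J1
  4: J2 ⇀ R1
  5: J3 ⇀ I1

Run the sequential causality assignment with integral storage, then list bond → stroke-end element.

b0 stroke at J2
b1 stroke at J3
b2 stroke at Sf1
b3 stroke at J1
b4 stroke at R1
b5 stroke at I1

bond 2 |Sf1  (source Sf1 imposes f)
bond 3 |J1  (source Se1 imposes e)
bond 0 |J2  (J1: last free bond brings flow in)
bond 1 |J3  (J2 effort already set via bond 0)
bond 4 |R1  (J2 effort already set via bond 0)
bond 5 |I1  (closing 1-jn rule on J3)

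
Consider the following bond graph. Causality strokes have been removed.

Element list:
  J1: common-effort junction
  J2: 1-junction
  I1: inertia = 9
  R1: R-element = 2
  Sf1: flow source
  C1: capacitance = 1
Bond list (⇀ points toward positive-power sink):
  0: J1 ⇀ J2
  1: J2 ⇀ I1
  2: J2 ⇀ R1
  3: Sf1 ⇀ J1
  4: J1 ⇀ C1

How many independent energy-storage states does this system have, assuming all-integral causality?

#3 stroke→Sf1  (Sf1: flow source, stroke at near end)
#1 stroke→I1  (I1 integral (f out))
#0 stroke→J2  (J2: bond 1 brought flow, rest push out)
#2 stroke→J2  (J2: bond 1 brought flow, rest push out)
#4 stroke→J1  (closing 0-jn rule on J1)

2  (C1, I1 all integral)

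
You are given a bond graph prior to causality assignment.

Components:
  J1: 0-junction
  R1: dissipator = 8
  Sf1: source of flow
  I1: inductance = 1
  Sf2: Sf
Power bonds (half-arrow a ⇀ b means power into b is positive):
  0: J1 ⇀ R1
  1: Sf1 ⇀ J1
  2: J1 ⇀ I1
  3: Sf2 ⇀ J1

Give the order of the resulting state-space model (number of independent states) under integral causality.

#1 →Sf1  (Sf1: flow source, stroke at near end)
#3 →Sf2  (Sf2 fixes flow; stroke at Sf2)
#2 →I1  (I1: I, integral causality)
#0 →J1  (J1 needs exactly one e-in)

1  (I1 all integral)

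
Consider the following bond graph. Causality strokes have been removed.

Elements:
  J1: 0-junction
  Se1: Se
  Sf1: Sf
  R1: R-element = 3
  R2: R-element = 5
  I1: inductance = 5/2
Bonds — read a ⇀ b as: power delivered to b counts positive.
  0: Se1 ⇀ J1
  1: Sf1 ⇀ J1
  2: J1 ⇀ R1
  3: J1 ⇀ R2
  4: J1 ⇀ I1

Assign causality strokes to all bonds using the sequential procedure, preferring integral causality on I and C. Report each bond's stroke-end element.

β0 stroke at J1
β1 stroke at Sf1
β2 stroke at R1
β3 stroke at R2
β4 stroke at I1

b0 |J1  (Se1: effort source, stroke at far end)
b1 |Sf1  (source Sf1 imposes f)
b2 |R1  (J1 effort already set via bond 0)
b3 |R2  (J1 effort already set via bond 0)
b4 |I1  (0-jn J1 has e-setter on 0)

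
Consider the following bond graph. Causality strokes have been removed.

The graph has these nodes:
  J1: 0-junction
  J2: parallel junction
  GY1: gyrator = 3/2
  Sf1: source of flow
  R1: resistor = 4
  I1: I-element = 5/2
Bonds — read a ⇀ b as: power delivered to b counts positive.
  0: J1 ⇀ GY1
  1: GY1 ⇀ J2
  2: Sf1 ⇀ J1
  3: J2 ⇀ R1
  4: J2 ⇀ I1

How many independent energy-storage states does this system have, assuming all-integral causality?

1  (I1 all integral)

bond 2 →Sf1  (Sf1 (Sf) sets flow on bond)
bond 0 →J1  (J1: last free bond brings effort in)
bond 1 →J2  (GY GY1: same side as bond 0)
bond 3 →R1  (J2: bond 1 brought effort, rest push out)
bond 4 →I1  (common-e at J2 fixed by 1)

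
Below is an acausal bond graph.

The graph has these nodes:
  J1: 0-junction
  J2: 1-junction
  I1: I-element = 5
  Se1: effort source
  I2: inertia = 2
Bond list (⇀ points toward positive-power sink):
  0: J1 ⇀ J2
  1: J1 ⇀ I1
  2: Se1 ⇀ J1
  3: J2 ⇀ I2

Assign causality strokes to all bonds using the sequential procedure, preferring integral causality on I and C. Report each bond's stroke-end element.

β2 stroke→J1  (Se1 fixes effort; stroke away)
β0 stroke→J2  (0-jn J1 has e-setter on 2)
β1 stroke→I1  (0-jn J1 has e-setter on 2)
β3 stroke→I2  (J2 needs exactly one f-in)

bond 0 →J2
bond 1 →I1
bond 2 →J1
bond 3 →I2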